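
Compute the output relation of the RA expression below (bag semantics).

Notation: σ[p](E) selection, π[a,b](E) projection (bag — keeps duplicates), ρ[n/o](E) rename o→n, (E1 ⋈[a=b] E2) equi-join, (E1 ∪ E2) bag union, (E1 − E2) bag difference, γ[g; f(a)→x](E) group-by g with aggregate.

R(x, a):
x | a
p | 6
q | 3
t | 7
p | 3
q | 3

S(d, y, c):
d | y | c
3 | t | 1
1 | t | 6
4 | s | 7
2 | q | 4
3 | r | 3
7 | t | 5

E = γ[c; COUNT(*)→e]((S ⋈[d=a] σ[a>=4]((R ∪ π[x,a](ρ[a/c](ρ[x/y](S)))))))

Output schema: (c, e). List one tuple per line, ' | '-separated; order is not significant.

Subexpression sizes:
  S → 6
  R → 5
  S → 6
  ρ[x/y](S) → 6
  ρ[a/c](ρ[x/y](S)) → 6
  π[x,a](ρ[a/c](ρ[x/y](S))) → 6
  (R ∪ π[x,a](ρ[a/c](ρ[x/y](S)))) → 11
  σ[a>=4]((R ∪ π[x,a](ρ[a/c](ρ[x/y](S))))) → 6
  (S ⋈[d=a] σ[a>=4]((R ∪ π[x,a](ρ[a/c](ρ[x/y](S)))))) → 3
  γ[c; COUNT(*)→e]((S ⋈[d=a] σ[a>=4]((R ∪ π[x,a](ρ[a/c](ρ[x/y](S))))))) → 2

== RESULT ==
c | e
5 | 2
7 | 1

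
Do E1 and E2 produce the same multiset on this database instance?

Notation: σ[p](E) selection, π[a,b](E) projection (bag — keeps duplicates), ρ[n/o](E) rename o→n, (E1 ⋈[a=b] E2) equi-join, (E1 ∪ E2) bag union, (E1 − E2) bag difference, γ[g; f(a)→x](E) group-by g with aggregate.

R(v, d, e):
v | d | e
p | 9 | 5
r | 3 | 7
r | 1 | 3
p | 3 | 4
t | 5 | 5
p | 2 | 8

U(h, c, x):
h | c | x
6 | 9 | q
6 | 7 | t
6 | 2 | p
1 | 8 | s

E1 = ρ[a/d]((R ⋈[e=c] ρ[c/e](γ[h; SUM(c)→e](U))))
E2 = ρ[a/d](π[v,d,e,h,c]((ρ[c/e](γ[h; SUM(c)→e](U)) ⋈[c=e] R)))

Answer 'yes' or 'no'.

E1 stepwise |·|:
  R → 6
  U → 4
  γ[h; SUM(c)→e](U) → 2
  ρ[c/e](γ[h; SUM(c)→e](U)) → 2
  (R ⋈[e=c] ρ[c/e](γ[h; SUM(c)→e](U))) → 1
  ρ[a/d]((R ⋈[e=c] ρ[c/e](γ[h; SUM(c)→e](U)))) → 1
E2 stepwise |·|:
  U → 4
  γ[h; SUM(c)→e](U) → 2
  ρ[c/e](γ[h; SUM(c)→e](U)) → 2
  R → 6
  (ρ[c/e](γ[h; SUM(c)→e](U)) ⋈[c=e] R) → 1
  π[v,d,e,h,c]((ρ[c/e](γ[h; SUM(c)→e](U)) ⋈[c=e] R)) → 1
  ρ[a/d](π[v,d,e,h,c]((ρ[c/e](γ[h; SUM(c)→e](U)) ⋈[c=e] R))) → 1

E1 and E2 produce the same multiset:
v | a | e | h | c
p | 2 | 8 | 1 | 8

yes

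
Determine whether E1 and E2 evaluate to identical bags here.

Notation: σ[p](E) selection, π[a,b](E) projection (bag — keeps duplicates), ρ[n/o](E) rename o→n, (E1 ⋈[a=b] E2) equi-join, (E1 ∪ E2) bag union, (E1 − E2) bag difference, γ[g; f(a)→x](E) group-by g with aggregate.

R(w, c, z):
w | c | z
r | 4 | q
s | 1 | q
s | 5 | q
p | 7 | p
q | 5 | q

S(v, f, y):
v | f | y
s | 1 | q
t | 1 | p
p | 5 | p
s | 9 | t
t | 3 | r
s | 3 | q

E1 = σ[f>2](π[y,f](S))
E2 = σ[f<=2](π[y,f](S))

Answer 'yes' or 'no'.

E1 row counts bottom-up:
  S → 6
  π[y,f](S) → 6
  σ[f>2](π[y,f](S)) → 4
E2 row counts bottom-up:
  S → 6
  π[y,f](S) → 6
  σ[f<=2](π[y,f](S)) → 2

E1 result:
y | f
p | 5
q | 3
r | 3
t | 9
E2 result:
y | f
p | 1
q | 1
Witness: ('p', 5) appears 1× in E1 but 0× in E2.

no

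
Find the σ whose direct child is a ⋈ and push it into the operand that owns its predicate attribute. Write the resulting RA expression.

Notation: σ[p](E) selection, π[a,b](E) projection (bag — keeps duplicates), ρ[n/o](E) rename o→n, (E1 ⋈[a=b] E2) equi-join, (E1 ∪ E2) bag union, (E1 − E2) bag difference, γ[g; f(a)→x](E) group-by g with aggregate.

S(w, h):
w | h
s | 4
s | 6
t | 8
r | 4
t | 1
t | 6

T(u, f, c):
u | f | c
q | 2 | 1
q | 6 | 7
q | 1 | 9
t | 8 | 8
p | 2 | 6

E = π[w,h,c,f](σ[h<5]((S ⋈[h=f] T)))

σ filters on h, owned by the left side.
E' = π[w,h,c,f]((σ[h<5](S) ⋈[h=f] T))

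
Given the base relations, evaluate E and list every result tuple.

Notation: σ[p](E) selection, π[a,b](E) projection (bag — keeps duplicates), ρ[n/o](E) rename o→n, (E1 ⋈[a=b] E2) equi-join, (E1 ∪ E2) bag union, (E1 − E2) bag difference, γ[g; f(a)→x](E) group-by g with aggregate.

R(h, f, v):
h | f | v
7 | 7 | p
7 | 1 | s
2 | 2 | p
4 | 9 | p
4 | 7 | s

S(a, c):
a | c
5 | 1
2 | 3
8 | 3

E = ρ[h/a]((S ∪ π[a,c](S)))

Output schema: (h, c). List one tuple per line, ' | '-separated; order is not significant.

Per-node cardinality:
  S → 3
  S → 3
  π[a,c](S) → 3
  (S ∪ π[a,c](S)) → 6
  ρ[h/a]((S ∪ π[a,c](S))) → 6

== RESULT ==
h | c
2 | 3
2 | 3
5 | 1
5 | 1
8 | 3
8 | 3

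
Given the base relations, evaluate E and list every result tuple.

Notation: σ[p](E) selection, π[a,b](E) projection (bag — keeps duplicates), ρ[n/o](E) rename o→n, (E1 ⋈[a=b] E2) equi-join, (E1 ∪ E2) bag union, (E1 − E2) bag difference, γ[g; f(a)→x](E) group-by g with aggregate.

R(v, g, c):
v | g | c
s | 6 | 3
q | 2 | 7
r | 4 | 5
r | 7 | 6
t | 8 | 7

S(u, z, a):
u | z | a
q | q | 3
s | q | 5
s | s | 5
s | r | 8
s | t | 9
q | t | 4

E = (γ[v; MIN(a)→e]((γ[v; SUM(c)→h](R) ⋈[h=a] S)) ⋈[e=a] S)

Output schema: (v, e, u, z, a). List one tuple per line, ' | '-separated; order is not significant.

Row counts bottom-up:
  R → 5
  γ[v; SUM(c)→h](R) → 4
  S → 6
  (γ[v; SUM(c)→h](R) ⋈[h=a] S) → 1
  γ[v; MIN(a)→e]((γ[v; SUM(c)→h](R) ⋈[h=a] S)) → 1
  S → 6
  (γ[v; MIN(a)→e]((γ[v; SUM(c)→h](R) ⋈[h=a] S)) ⋈[e=a] S) → 1

== RESULT ==
v | e | u | z | a
s | 3 | q | q | 3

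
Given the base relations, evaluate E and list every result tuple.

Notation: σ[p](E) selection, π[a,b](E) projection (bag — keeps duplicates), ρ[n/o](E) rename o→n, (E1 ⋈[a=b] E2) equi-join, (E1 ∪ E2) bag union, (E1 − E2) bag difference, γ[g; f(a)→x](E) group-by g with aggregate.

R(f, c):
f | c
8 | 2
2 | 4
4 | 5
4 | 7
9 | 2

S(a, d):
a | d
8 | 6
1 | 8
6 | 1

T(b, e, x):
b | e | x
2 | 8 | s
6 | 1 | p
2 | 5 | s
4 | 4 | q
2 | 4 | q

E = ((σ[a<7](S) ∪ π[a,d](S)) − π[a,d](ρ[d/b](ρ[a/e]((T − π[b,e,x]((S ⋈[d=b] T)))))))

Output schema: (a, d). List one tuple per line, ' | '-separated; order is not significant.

Subexpression sizes:
  S → 3
  σ[a<7](S) → 2
  S → 3
  π[a,d](S) → 3
  (σ[a<7](S) ∪ π[a,d](S)) → 5
  T → 5
  S → 3
  T → 5
  (S ⋈[d=b] T) → 1
  π[b,e,x]((S ⋈[d=b] T)) → 1
  (T − π[b,e,x]((S ⋈[d=b] T))) → 4
  ρ[a/e]((T − π[b,e,x]((S ⋈[d=b] T)))) → 4
  ρ[d/b](ρ[a/e]((T − π[b,e,x]((S ⋈[d=b] T))))) → 4
  π[a,d](ρ[d/b](ρ[a/e]((T − π[b,e,x]((S ⋈[d=b] T)))))) → 4
  ((σ[a<7](S) ∪ π[a,d](S)) − π[a,d](ρ[d/b](ρ[a/e]((T − π[b,e,x]((S ⋈[d=b] T))))))) → 5

== RESULT ==
a | d
1 | 8
1 | 8
6 | 1
6 | 1
8 | 6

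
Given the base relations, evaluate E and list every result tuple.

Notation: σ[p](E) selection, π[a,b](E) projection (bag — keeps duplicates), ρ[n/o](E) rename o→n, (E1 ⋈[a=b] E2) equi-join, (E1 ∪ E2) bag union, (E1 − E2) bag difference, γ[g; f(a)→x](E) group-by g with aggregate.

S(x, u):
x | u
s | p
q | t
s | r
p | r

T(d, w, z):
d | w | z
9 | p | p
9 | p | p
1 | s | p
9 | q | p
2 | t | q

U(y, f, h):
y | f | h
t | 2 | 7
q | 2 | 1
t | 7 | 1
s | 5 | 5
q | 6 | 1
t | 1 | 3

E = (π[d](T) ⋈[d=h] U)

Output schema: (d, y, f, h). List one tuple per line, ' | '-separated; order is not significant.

Stepwise |·|:
  T → 5
  π[d](T) → 5
  U → 6
  (π[d](T) ⋈[d=h] U) → 3

== RESULT ==
d | y | f | h
1 | q | 2 | 1
1 | q | 6 | 1
1 | t | 7 | 1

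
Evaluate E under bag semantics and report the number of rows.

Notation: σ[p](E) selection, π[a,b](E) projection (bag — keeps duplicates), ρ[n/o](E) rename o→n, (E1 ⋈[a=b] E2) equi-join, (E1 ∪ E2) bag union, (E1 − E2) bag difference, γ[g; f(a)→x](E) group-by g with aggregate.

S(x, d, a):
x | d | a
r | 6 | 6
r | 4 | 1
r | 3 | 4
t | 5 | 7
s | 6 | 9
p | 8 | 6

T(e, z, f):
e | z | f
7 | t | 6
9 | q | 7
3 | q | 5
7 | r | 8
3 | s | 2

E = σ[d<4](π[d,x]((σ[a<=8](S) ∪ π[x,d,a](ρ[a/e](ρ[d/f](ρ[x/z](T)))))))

Subexpression sizes:
  S → 6
  σ[a<=8](S) → 5
  T → 5
  ρ[x/z](T) → 5
  ρ[d/f](ρ[x/z](T)) → 5
  ρ[a/e](ρ[d/f](ρ[x/z](T))) → 5
  π[x,d,a](ρ[a/e](ρ[d/f](ρ[x/z](T)))) → 5
  (σ[a<=8](S) ∪ π[x,d,a](ρ[a/e](ρ[d/f](ρ[x/z](T))))) → 10
  π[d,x]((σ[a<=8](S) ∪ π[x,d,a](ρ[a/e](ρ[d/f](ρ[x/z](T)))))) → 10
  σ[d<4](π[d,x]((σ[a<=8](S) ∪ π[x,d,a](ρ[a/e](ρ[d/f](ρ[x/z](T))))))) → 2

|E| = 2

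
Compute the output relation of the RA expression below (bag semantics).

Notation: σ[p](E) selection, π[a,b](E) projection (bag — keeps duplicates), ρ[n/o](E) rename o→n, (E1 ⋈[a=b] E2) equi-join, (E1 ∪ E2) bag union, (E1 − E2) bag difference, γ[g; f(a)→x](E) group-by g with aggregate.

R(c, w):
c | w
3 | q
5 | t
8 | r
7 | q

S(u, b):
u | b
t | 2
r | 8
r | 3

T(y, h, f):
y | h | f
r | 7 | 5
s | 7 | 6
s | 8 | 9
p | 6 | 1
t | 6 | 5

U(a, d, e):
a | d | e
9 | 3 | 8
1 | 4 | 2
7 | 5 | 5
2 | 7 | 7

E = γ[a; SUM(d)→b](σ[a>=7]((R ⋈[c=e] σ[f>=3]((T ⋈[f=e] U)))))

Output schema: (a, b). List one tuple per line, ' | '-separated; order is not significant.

Row counts bottom-up:
  R → 4
  T → 5
  U → 4
  (T ⋈[f=e] U) → 2
  σ[f>=3]((T ⋈[f=e] U)) → 2
  (R ⋈[c=e] σ[f>=3]((T ⋈[f=e] U))) → 2
  σ[a>=7]((R ⋈[c=e] σ[f>=3]((T ⋈[f=e] U)))) → 2
  γ[a; SUM(d)→b](σ[a>=7]((R ⋈[c=e] σ[f>=3]((T ⋈[f=e] U))))) → 1

== RESULT ==
a | b
7 | 10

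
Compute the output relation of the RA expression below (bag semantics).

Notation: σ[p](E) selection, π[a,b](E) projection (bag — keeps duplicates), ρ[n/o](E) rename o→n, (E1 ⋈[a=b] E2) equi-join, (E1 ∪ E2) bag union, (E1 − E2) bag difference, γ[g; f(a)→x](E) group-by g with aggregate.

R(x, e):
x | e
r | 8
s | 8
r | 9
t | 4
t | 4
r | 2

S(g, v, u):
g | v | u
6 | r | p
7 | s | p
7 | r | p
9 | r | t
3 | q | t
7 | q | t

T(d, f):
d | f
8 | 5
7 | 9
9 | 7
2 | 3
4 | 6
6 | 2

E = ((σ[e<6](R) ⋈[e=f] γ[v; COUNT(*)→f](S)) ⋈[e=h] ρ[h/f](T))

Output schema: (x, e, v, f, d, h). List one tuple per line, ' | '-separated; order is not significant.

Per-node cardinality:
  R → 6
  σ[e<6](R) → 3
  S → 6
  γ[v; COUNT(*)→f](S) → 3
  (σ[e<6](R) ⋈[e=f] γ[v; COUNT(*)→f](S)) → 1
  T → 6
  ρ[h/f](T) → 6
  ((σ[e<6](R) ⋈[e=f] γ[v; COUNT(*)→f](S)) ⋈[e=h] ρ[h/f](T)) → 1

== RESULT ==
x | e | v | f | d | h
r | 2 | q | 2 | 6 | 2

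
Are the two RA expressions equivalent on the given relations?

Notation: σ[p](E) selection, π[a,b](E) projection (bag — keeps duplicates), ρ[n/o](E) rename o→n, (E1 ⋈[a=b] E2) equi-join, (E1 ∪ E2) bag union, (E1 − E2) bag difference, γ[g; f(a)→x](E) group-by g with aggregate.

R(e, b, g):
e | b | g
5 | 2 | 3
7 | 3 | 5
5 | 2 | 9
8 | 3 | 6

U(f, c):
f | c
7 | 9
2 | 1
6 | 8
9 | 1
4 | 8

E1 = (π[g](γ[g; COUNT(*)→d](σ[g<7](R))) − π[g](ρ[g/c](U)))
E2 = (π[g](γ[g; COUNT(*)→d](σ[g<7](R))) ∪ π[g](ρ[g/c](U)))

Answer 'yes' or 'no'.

E1 row counts bottom-up:
  R → 4
  σ[g<7](R) → 3
  γ[g; COUNT(*)→d](σ[g<7](R)) → 3
  π[g](γ[g; COUNT(*)→d](σ[g<7](R))) → 3
  U → 5
  ρ[g/c](U) → 5
  π[g](ρ[g/c](U)) → 5
  (π[g](γ[g; COUNT(*)→d](σ[g<7](R))) − π[g](ρ[g/c](U))) → 3
E2 row counts bottom-up:
  R → 4
  σ[g<7](R) → 3
  γ[g; COUNT(*)→d](σ[g<7](R)) → 3
  π[g](γ[g; COUNT(*)→d](σ[g<7](R))) → 3
  U → 5
  ρ[g/c](U) → 5
  π[g](ρ[g/c](U)) → 5
  (π[g](γ[g; COUNT(*)→d](σ[g<7](R))) ∪ π[g](ρ[g/c](U))) → 8

E1 result:
g
3
5
6
E2 result:
g
1
1
3
5
6
8
8
9
Witness: (8,) appears 0× in E1 but 2× in E2.

no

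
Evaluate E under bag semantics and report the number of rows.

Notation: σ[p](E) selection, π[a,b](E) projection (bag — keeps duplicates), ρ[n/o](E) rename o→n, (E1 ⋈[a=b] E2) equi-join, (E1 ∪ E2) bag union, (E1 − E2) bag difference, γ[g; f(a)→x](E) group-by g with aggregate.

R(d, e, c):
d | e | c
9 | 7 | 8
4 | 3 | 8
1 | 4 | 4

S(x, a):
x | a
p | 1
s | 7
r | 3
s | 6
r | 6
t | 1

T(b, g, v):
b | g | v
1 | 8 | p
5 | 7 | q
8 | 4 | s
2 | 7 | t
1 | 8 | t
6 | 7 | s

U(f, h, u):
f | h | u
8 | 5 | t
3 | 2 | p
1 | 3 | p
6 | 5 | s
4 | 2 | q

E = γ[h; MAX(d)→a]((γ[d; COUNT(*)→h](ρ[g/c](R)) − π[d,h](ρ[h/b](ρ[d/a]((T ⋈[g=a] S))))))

Subexpression sizes:
  R → 3
  ρ[g/c](R) → 3
  γ[d; COUNT(*)→h](ρ[g/c](R)) → 3
  T → 6
  S → 6
  (T ⋈[g=a] S) → 3
  ρ[d/a]((T ⋈[g=a] S)) → 3
  ρ[h/b](ρ[d/a]((T ⋈[g=a] S))) → 3
  π[d,h](ρ[h/b](ρ[d/a]((T ⋈[g=a] S)))) → 3
  (γ[d; COUNT(*)→h](ρ[g/c](R)) − π[d,h](ρ[h/b](ρ[d/a]((T ⋈[g=a] S))))) → 3
  γ[h; MAX(d)→a]((γ[d; COUNT(*)→h](ρ[g/c](R)) − π[d,h](ρ[h/b](ρ[d/a]((T ⋈[g=a] S)))))) → 1

|E| = 1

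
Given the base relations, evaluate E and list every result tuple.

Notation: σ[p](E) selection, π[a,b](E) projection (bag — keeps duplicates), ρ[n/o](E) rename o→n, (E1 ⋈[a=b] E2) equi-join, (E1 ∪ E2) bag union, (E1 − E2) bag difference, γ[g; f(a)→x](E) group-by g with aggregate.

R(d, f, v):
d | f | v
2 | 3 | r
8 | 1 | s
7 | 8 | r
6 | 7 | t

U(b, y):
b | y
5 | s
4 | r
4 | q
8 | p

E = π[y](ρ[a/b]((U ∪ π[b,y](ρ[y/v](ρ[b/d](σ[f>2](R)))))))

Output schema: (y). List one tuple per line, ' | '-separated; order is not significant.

Stepwise |·|:
  U → 4
  R → 4
  σ[f>2](R) → 3
  ρ[b/d](σ[f>2](R)) → 3
  ρ[y/v](ρ[b/d](σ[f>2](R))) → 3
  π[b,y](ρ[y/v](ρ[b/d](σ[f>2](R)))) → 3
  (U ∪ π[b,y](ρ[y/v](ρ[b/d](σ[f>2](R))))) → 7
  ρ[a/b]((U ∪ π[b,y](ρ[y/v](ρ[b/d](σ[f>2](R)))))) → 7
  π[y](ρ[a/b]((U ∪ π[b,y](ρ[y/v](ρ[b/d](σ[f>2](R))))))) → 7

== RESULT ==
y
p
q
r
r
r
s
t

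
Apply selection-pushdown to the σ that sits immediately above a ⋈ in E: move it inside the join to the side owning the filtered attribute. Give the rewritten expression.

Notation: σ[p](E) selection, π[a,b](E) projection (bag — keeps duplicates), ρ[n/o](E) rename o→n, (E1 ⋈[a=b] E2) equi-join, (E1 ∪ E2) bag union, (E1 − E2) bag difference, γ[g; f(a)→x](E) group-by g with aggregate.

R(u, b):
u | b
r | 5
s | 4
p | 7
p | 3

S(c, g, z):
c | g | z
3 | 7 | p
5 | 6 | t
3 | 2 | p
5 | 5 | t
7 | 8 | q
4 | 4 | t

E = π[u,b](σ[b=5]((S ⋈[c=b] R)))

σ filters on b, owned by the right side.
E' = π[u,b]((S ⋈[c=b] σ[b=5](R)))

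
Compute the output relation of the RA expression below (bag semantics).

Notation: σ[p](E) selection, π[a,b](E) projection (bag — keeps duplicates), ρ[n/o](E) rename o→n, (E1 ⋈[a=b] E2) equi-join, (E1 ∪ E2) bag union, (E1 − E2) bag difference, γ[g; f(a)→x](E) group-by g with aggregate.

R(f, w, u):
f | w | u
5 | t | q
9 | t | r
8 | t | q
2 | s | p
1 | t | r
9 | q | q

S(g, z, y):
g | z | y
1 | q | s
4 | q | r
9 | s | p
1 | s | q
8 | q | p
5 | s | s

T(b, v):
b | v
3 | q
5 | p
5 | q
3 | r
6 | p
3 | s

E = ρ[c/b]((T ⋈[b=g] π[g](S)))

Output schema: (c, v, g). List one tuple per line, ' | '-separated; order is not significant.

Stepwise |·|:
  T → 6
  S → 6
  π[g](S) → 6
  (T ⋈[b=g] π[g](S)) → 2
  ρ[c/b]((T ⋈[b=g] π[g](S))) → 2

== RESULT ==
c | v | g
5 | p | 5
5 | q | 5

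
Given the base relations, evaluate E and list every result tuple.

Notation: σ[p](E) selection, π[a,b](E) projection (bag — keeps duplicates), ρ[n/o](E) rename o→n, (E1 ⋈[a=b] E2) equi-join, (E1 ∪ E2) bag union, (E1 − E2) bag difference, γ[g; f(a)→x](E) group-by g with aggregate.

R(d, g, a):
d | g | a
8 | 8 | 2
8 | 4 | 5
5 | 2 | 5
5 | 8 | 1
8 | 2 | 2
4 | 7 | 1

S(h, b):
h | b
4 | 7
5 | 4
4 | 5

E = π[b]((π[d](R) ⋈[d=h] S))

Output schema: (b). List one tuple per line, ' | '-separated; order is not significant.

Stepwise |·|:
  R → 6
  π[d](R) → 6
  S → 3
  (π[d](R) ⋈[d=h] S) → 4
  π[b]((π[d](R) ⋈[d=h] S)) → 4

== RESULT ==
b
4
4
5
7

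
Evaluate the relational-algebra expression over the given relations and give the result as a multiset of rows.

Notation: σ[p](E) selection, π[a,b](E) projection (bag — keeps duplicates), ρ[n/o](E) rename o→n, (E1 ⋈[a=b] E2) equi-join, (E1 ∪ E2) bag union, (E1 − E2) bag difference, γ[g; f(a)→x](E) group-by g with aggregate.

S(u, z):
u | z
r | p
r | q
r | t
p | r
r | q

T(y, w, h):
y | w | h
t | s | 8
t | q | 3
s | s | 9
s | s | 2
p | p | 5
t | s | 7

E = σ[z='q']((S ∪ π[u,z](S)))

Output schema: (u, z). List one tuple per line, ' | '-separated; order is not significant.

Row counts bottom-up:
  S → 5
  S → 5
  π[u,z](S) → 5
  (S ∪ π[u,z](S)) → 10
  σ[z='q']((S ∪ π[u,z](S))) → 4

== RESULT ==
u | z
r | q
r | q
r | q
r | q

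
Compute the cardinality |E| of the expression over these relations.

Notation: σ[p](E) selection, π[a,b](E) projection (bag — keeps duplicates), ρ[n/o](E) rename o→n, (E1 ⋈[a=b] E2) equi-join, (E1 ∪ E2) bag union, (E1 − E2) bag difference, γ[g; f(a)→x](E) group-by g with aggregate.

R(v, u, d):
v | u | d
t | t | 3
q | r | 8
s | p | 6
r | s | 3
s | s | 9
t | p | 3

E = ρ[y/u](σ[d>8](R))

Per-node cardinality:
  R → 6
  σ[d>8](R) → 1
  ρ[y/u](σ[d>8](R)) → 1

|E| = 1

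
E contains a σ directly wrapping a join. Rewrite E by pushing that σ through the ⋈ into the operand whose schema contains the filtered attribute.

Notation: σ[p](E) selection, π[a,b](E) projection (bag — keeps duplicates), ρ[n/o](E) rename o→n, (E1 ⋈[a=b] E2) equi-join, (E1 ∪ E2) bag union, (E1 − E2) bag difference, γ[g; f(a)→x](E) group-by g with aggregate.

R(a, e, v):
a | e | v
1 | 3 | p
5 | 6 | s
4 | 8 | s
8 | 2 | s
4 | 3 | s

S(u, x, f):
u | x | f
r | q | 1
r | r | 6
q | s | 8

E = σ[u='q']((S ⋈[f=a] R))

σ filters on u, owned by the left side.
E' = (σ[u='q'](S) ⋈[f=a] R)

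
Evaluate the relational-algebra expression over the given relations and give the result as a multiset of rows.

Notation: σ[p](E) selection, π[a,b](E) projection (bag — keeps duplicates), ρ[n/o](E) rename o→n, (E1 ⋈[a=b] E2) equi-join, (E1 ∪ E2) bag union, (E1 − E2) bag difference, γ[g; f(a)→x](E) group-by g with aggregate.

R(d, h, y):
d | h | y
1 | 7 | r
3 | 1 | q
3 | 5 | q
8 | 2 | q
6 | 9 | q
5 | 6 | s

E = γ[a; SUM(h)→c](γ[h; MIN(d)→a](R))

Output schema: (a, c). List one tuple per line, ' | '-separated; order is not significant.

Stepwise |·|:
  R → 6
  γ[h; MIN(d)→a](R) → 6
  γ[a; SUM(h)→c](γ[h; MIN(d)→a](R)) → 5

== RESULT ==
a | c
1 | 7
3 | 6
5 | 6
6 | 9
8 | 2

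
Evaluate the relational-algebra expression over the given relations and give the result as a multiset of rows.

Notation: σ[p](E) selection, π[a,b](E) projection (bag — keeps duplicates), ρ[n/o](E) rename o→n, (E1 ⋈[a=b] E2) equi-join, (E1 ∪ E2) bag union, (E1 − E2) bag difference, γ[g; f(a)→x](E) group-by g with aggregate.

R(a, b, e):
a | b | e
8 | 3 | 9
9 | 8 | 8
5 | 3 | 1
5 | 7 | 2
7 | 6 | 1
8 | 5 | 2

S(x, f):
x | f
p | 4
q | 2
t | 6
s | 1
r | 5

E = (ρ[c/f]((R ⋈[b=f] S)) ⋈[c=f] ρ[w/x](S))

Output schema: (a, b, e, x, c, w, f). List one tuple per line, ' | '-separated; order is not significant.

Subexpression sizes:
  R → 6
  S → 5
  (R ⋈[b=f] S) → 2
  ρ[c/f]((R ⋈[b=f] S)) → 2
  S → 5
  ρ[w/x](S) → 5
  (ρ[c/f]((R ⋈[b=f] S)) ⋈[c=f] ρ[w/x](S)) → 2

== RESULT ==
a | b | e | x | c | w | f
7 | 6 | 1 | t | 6 | t | 6
8 | 5 | 2 | r | 5 | r | 5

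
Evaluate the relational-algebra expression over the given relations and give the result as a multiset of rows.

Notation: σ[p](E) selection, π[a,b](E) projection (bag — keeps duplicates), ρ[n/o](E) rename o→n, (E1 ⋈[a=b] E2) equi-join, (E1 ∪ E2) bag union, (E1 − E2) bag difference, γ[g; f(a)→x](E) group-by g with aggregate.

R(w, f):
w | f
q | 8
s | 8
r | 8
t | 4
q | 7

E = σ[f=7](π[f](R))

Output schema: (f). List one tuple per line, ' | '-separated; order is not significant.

Subexpression sizes:
  R → 5
  π[f](R) → 5
  σ[f=7](π[f](R)) → 1

== RESULT ==
f
7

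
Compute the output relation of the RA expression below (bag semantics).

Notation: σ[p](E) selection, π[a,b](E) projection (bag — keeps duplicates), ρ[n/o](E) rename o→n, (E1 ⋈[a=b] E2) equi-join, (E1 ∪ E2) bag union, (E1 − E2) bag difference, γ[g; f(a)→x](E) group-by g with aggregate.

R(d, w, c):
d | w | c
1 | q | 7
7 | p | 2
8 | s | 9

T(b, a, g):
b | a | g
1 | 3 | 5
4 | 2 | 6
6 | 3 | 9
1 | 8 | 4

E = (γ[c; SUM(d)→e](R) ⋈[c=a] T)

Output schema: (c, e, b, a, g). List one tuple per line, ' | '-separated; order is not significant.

Subexpression sizes:
  R → 3
  γ[c; SUM(d)→e](R) → 3
  T → 4
  (γ[c; SUM(d)→e](R) ⋈[c=a] T) → 1

== RESULT ==
c | e | b | a | g
2 | 7 | 4 | 2 | 6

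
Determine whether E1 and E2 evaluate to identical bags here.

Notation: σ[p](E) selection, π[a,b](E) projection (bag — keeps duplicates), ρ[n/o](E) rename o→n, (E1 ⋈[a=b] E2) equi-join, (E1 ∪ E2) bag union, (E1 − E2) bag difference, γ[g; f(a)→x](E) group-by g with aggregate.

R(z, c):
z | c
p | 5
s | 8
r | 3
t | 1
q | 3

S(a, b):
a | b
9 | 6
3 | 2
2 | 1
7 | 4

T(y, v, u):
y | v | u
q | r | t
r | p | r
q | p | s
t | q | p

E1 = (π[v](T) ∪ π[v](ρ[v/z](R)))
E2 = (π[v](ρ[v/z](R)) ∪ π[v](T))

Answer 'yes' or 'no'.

E1 row counts bottom-up:
  T → 4
  π[v](T) → 4
  R → 5
  ρ[v/z](R) → 5
  π[v](ρ[v/z](R)) → 5
  (π[v](T) ∪ π[v](ρ[v/z](R))) → 9
E2 row counts bottom-up:
  R → 5
  ρ[v/z](R) → 5
  π[v](ρ[v/z](R)) → 5
  T → 4
  π[v](T) → 4
  (π[v](ρ[v/z](R)) ∪ π[v](T)) → 9

E1 and E2 produce the same multiset:
v
p
p
p
q
q
r
r
s
t

yes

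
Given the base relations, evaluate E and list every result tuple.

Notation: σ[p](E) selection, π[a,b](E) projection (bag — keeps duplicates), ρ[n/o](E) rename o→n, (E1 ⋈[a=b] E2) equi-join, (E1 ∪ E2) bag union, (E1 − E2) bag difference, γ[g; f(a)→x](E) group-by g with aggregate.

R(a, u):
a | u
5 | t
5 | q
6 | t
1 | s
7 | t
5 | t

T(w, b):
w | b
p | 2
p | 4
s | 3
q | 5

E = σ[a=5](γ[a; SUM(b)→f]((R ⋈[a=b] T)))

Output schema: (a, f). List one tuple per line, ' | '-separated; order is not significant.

Stepwise |·|:
  R → 6
  T → 4
  (R ⋈[a=b] T) → 3
  γ[a; SUM(b)→f]((R ⋈[a=b] T)) → 1
  σ[a=5](γ[a; SUM(b)→f]((R ⋈[a=b] T))) → 1

== RESULT ==
a | f
5 | 15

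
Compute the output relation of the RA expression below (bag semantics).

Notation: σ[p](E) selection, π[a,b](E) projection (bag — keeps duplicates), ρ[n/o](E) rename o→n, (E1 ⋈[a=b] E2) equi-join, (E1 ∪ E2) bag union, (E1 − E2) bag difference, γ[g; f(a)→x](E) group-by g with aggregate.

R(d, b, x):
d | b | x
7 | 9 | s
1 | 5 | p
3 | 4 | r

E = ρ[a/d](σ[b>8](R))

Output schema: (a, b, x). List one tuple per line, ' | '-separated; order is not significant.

Per-node cardinality:
  R → 3
  σ[b>8](R) → 1
  ρ[a/d](σ[b>8](R)) → 1

== RESULT ==
a | b | x
7 | 9 | s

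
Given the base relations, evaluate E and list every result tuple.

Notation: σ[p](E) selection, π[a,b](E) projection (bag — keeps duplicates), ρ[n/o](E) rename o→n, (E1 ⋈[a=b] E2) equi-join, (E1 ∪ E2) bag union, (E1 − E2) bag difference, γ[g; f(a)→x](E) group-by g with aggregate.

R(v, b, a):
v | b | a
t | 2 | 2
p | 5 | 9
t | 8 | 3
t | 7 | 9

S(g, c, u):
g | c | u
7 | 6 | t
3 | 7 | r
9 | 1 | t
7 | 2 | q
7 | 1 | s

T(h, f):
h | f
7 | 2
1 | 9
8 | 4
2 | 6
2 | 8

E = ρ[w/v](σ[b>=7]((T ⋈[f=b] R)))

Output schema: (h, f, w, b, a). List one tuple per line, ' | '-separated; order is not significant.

Stepwise |·|:
  T → 5
  R → 4
  (T ⋈[f=b] R) → 2
  σ[b>=7]((T ⋈[f=b] R)) → 1
  ρ[w/v](σ[b>=7]((T ⋈[f=b] R))) → 1

== RESULT ==
h | f | w | b | a
2 | 8 | t | 8 | 3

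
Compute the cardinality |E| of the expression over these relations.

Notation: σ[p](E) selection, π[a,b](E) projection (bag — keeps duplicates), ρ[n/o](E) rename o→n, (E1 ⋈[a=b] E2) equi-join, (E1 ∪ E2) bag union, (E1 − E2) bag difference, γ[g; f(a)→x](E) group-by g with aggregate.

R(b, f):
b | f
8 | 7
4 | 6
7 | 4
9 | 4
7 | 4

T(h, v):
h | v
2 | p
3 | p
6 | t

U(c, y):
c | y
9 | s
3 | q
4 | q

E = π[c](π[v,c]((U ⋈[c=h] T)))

Per-node cardinality:
  U → 3
  T → 3
  (U ⋈[c=h] T) → 1
  π[v,c]((U ⋈[c=h] T)) → 1
  π[c](π[v,c]((U ⋈[c=h] T))) → 1

|E| = 1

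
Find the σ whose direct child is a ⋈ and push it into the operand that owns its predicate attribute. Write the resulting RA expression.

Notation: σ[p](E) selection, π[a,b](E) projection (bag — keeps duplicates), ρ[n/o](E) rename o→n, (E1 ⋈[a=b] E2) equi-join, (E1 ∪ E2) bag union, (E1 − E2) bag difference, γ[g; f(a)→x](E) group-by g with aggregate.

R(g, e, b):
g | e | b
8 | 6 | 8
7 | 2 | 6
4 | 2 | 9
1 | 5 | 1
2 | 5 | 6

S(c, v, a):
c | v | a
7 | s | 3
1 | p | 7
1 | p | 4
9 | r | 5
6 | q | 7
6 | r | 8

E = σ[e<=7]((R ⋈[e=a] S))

σ filters on e, owned by the left side.
E' = (σ[e<=7](R) ⋈[e=a] S)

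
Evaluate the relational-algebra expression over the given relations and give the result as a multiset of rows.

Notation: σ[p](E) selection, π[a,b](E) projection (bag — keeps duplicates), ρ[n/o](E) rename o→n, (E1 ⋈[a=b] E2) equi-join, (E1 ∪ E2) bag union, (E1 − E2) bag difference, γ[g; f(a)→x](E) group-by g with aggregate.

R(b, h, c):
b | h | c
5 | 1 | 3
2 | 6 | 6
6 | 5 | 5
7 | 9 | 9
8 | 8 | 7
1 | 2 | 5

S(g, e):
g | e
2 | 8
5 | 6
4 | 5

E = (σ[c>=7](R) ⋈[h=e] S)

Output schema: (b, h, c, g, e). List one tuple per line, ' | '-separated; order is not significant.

Per-node cardinality:
  R → 6
  σ[c>=7](R) → 2
  S → 3
  (σ[c>=7](R) ⋈[h=e] S) → 1

== RESULT ==
b | h | c | g | e
8 | 8 | 7 | 2 | 8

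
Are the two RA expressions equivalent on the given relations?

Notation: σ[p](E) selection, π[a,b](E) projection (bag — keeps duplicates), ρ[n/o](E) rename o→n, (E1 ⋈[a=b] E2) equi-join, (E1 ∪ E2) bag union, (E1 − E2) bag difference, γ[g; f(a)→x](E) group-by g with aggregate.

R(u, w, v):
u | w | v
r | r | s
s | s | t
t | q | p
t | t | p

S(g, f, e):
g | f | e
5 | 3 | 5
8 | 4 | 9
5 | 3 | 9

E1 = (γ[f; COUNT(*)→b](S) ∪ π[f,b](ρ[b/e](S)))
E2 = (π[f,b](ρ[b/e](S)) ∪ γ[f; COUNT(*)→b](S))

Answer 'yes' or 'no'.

E1 row counts bottom-up:
  S → 3
  γ[f; COUNT(*)→b](S) → 2
  S → 3
  ρ[b/e](S) → 3
  π[f,b](ρ[b/e](S)) → 3
  (γ[f; COUNT(*)→b](S) ∪ π[f,b](ρ[b/e](S))) → 5
E2 row counts bottom-up:
  S → 3
  ρ[b/e](S) → 3
  π[f,b](ρ[b/e](S)) → 3
  S → 3
  γ[f; COUNT(*)→b](S) → 2
  (π[f,b](ρ[b/e](S)) ∪ γ[f; COUNT(*)→b](S)) → 5

E1 and E2 produce the same multiset:
f | b
3 | 2
3 | 5
3 | 9
4 | 1
4 | 9

yes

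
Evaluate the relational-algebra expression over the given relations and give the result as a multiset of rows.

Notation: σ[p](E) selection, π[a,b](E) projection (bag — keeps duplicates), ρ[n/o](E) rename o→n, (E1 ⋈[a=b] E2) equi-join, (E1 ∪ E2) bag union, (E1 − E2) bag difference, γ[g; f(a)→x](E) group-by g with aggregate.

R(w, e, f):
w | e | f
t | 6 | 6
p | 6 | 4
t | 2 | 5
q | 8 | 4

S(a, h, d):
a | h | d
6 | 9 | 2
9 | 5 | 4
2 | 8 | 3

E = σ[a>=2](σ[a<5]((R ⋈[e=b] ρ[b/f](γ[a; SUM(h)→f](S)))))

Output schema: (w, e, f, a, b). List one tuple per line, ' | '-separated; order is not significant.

Stepwise |·|:
  R → 4
  S → 3
  γ[a; SUM(h)→f](S) → 3
  ρ[b/f](γ[a; SUM(h)→f](S)) → 3
  (R ⋈[e=b] ρ[b/f](γ[a; SUM(h)→f](S))) → 1
  σ[a<5]((R ⋈[e=b] ρ[b/f](γ[a; SUM(h)→f](S)))) → 1
  σ[a>=2](σ[a<5]((R ⋈[e=b] ρ[b/f](γ[a; SUM(h)→f](S))))) → 1

== RESULT ==
w | e | f | a | b
q | 8 | 4 | 2 | 8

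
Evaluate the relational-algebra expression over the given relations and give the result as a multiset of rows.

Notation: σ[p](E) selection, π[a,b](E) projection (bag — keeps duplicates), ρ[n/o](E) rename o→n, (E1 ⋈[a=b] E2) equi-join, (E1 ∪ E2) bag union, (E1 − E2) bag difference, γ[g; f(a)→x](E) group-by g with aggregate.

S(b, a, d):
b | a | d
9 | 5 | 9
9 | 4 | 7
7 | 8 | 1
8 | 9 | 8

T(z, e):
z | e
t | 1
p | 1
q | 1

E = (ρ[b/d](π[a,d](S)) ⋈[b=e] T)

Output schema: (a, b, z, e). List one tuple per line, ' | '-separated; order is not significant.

Stepwise |·|:
  S → 4
  π[a,d](S) → 4
  ρ[b/d](π[a,d](S)) → 4
  T → 3
  (ρ[b/d](π[a,d](S)) ⋈[b=e] T) → 3

== RESULT ==
a | b | z | e
8 | 1 | p | 1
8 | 1 | q | 1
8 | 1 | t | 1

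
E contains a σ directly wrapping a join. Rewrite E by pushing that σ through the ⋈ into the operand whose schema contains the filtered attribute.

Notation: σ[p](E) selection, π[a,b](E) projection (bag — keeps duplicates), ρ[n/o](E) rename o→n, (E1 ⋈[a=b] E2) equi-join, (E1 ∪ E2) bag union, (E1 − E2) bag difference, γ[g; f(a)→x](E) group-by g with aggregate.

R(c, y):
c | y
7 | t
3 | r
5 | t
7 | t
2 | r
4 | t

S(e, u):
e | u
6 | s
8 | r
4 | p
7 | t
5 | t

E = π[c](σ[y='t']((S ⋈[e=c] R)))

σ filters on y, owned by the right side.
E' = π[c]((S ⋈[e=c] σ[y='t'](R)))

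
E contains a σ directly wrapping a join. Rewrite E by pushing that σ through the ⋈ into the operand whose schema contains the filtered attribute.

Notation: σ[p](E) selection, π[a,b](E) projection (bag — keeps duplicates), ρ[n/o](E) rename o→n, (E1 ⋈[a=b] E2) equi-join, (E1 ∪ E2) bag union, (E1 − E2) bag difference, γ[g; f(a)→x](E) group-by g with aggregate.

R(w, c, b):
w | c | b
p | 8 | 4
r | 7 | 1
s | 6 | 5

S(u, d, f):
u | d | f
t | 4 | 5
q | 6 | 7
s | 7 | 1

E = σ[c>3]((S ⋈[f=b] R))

σ filters on c, owned by the right side.
E' = (S ⋈[f=b] σ[c>3](R))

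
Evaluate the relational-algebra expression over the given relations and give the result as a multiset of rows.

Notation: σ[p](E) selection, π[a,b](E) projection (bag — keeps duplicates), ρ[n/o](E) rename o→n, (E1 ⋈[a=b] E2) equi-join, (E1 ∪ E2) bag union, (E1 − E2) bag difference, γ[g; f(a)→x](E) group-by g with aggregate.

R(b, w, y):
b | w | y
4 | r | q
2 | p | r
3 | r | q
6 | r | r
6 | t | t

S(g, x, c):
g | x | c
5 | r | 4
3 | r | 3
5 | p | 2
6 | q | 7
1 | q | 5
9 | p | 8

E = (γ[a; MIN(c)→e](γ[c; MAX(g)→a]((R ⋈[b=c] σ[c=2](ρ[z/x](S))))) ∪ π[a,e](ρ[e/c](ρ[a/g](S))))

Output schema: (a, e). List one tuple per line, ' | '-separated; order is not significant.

Subexpression sizes:
  R → 5
  S → 6
  ρ[z/x](S) → 6
  σ[c=2](ρ[z/x](S)) → 1
  (R ⋈[b=c] σ[c=2](ρ[z/x](S))) → 1
  γ[c; MAX(g)→a]((R ⋈[b=c] σ[c=2](ρ[z/x](S)))) → 1
  γ[a; MIN(c)→e](γ[c; MAX(g)→a]((R ⋈[b=c] σ[c=2](ρ[z/x](S))))) → 1
  S → 6
  ρ[a/g](S) → 6
  ρ[e/c](ρ[a/g](S)) → 6
  π[a,e](ρ[e/c](ρ[a/g](S))) → 6
  (γ[a; MIN(c)→e](γ[c; MAX(g)→a]((R ⋈[b=c] σ[c=2](ρ[z/x](S))))) ∪ π[a,e](ρ[e/c](ρ[a/g](S)))) → 7

== RESULT ==
a | e
1 | 5
3 | 3
5 | 2
5 | 2
5 | 4
6 | 7
9 | 8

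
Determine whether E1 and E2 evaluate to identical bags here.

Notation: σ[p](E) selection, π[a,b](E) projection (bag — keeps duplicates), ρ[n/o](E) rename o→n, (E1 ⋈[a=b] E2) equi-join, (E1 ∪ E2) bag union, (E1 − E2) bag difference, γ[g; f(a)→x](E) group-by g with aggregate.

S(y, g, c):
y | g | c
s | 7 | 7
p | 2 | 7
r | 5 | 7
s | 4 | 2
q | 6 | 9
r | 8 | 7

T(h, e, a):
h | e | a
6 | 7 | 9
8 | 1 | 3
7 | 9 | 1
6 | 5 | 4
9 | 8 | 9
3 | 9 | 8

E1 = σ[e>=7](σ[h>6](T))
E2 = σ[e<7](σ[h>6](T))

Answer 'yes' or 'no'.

E1 stepwise |·|:
  T → 6
  σ[h>6](T) → 3
  σ[e>=7](σ[h>6](T)) → 2
E2 stepwise |·|:
  T → 6
  σ[h>6](T) → 3
  σ[e<7](σ[h>6](T)) → 1

E1 result:
h | e | a
7 | 9 | 1
9 | 8 | 9
E2 result:
h | e | a
8 | 1 | 3
Witness: (7, 9, 1) appears 1× in E1 but 0× in E2.

no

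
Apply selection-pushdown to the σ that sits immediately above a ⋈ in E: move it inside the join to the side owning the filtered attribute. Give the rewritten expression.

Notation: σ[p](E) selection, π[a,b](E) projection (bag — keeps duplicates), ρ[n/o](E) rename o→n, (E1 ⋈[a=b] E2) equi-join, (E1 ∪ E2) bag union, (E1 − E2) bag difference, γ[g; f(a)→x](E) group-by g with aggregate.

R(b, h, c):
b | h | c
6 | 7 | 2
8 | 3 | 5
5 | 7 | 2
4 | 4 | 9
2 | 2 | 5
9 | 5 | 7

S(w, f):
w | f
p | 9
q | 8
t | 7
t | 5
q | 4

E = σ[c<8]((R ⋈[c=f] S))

σ filters on c, owned by the left side.
E' = (σ[c<8](R) ⋈[c=f] S)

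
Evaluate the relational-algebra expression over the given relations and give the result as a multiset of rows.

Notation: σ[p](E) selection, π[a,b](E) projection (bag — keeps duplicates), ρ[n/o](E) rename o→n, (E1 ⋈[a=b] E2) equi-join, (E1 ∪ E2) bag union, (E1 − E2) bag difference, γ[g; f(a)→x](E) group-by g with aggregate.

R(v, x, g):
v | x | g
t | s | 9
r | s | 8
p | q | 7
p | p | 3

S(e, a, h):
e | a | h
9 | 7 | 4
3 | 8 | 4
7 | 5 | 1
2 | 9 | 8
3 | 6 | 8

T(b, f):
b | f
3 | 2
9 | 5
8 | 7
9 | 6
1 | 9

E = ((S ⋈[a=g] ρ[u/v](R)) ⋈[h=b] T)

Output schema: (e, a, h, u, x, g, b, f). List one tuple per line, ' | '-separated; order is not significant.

Stepwise |·|:
  S → 5
  R → 4
  ρ[u/v](R) → 4
  (S ⋈[a=g] ρ[u/v](R)) → 3
  T → 5
  ((S ⋈[a=g] ρ[u/v](R)) ⋈[h=b] T) → 1

== RESULT ==
e | a | h | u | x | g | b | f
2 | 9 | 8 | t | s | 9 | 8 | 7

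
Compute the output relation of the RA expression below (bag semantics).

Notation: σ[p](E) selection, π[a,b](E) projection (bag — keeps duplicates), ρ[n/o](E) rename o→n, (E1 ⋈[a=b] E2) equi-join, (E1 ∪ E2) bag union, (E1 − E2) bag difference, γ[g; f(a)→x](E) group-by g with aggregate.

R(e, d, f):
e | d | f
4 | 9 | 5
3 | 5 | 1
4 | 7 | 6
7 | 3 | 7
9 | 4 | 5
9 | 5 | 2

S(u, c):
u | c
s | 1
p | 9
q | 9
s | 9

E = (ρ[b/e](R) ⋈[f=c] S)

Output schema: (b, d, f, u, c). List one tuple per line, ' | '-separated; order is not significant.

Stepwise |·|:
  R → 6
  ρ[b/e](R) → 6
  S → 4
  (ρ[b/e](R) ⋈[f=c] S) → 1

== RESULT ==
b | d | f | u | c
3 | 5 | 1 | s | 1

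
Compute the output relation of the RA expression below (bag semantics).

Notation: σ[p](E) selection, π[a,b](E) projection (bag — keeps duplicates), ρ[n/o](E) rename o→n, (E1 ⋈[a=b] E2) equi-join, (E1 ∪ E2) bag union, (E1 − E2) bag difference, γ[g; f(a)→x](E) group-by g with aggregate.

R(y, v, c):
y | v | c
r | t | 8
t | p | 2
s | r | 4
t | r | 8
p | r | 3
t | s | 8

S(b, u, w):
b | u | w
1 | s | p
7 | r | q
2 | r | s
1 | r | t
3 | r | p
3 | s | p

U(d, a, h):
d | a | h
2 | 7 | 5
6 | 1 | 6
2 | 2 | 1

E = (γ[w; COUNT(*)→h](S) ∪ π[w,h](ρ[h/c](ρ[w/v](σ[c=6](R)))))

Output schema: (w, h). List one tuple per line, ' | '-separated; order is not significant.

Row counts bottom-up:
  S → 6
  γ[w; COUNT(*)→h](S) → 4
  R → 6
  σ[c=6](R) → 0
  ρ[w/v](σ[c=6](R)) → 0
  ρ[h/c](ρ[w/v](σ[c=6](R))) → 0
  π[w,h](ρ[h/c](ρ[w/v](σ[c=6](R)))) → 0
  (γ[w; COUNT(*)→h](S) ∪ π[w,h](ρ[h/c](ρ[w/v](σ[c=6](R))))) → 4

== RESULT ==
w | h
p | 3
q | 1
s | 1
t | 1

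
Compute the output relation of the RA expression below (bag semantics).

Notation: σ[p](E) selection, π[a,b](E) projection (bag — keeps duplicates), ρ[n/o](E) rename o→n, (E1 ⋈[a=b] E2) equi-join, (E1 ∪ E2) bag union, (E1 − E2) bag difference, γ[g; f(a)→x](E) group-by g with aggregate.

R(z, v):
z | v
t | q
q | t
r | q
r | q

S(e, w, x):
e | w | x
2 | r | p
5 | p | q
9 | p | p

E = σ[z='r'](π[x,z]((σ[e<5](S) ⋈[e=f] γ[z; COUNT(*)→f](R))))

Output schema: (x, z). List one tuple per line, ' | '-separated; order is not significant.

Stepwise |·|:
  S → 3
  σ[e<5](S) → 1
  R → 4
  γ[z; COUNT(*)→f](R) → 3
  (σ[e<5](S) ⋈[e=f] γ[z; COUNT(*)→f](R)) → 1
  π[x,z]((σ[e<5](S) ⋈[e=f] γ[z; COUNT(*)→f](R))) → 1
  σ[z='r'](π[x,z]((σ[e<5](S) ⋈[e=f] γ[z; COUNT(*)→f](R)))) → 1

== RESULT ==
x | z
p | r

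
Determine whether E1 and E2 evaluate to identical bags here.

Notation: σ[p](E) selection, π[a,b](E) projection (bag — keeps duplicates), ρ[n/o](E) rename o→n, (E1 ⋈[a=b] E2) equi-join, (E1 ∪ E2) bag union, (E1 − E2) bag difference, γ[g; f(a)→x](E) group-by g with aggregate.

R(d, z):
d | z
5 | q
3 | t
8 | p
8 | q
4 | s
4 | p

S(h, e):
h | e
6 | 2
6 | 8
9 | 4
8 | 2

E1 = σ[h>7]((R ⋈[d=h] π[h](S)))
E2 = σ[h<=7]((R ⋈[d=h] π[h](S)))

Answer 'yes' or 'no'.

E1 per-node cardinality:
  R → 6
  S → 4
  π[h](S) → 4
  (R ⋈[d=h] π[h](S)) → 2
  σ[h>7]((R ⋈[d=h] π[h](S))) → 2
E2 per-node cardinality:
  R → 6
  S → 4
  π[h](S) → 4
  (R ⋈[d=h] π[h](S)) → 2
  σ[h<=7]((R ⋈[d=h] π[h](S))) → 0

E1 result:
d | z | h
8 | p | 8
8 | q | 8
E2 result:
d | z | h
(0 rows)
Witness: (8, 'q', 8) appears 1× in E1 but 0× in E2.

no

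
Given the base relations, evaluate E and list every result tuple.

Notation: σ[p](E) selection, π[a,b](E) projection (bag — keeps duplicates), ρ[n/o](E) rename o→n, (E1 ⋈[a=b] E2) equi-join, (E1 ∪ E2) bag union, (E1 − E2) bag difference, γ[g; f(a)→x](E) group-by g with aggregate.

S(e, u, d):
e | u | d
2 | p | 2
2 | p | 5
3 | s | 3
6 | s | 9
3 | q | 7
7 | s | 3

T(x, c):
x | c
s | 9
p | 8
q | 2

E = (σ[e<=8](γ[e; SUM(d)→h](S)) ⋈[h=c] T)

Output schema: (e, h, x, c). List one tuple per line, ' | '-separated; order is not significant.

Stepwise |·|:
  S → 6
  γ[e; SUM(d)→h](S) → 4
  σ[e<=8](γ[e; SUM(d)→h](S)) → 4
  T → 3
  (σ[e<=8](γ[e; SUM(d)→h](S)) ⋈[h=c] T) → 1

== RESULT ==
e | h | x | c
6 | 9 | s | 9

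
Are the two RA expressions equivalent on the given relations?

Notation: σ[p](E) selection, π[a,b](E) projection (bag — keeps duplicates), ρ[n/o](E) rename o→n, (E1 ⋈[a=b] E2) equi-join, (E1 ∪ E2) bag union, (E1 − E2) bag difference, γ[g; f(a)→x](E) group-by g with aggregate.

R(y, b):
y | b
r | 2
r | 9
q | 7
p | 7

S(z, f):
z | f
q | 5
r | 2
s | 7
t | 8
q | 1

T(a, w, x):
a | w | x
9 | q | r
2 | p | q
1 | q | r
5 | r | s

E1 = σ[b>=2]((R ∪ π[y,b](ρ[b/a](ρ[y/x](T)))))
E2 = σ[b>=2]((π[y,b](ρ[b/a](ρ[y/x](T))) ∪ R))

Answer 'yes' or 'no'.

E1 row counts bottom-up:
  R → 4
  T → 4
  ρ[y/x](T) → 4
  ρ[b/a](ρ[y/x](T)) → 4
  π[y,b](ρ[b/a](ρ[y/x](T))) → 4
  (R ∪ π[y,b](ρ[b/a](ρ[y/x](T)))) → 8
  σ[b>=2]((R ∪ π[y,b](ρ[b/a](ρ[y/x](T))))) → 7
E2 row counts bottom-up:
  T → 4
  ρ[y/x](T) → 4
  ρ[b/a](ρ[y/x](T)) → 4
  π[y,b](ρ[b/a](ρ[y/x](T))) → 4
  R → 4
  (π[y,b](ρ[b/a](ρ[y/x](T))) ∪ R) → 8
  σ[b>=2]((π[y,b](ρ[b/a](ρ[y/x](T))) ∪ R)) → 7

E1 and E2 produce the same multiset:
y | b
p | 7
q | 2
q | 7
r | 2
r | 9
r | 9
s | 5

yes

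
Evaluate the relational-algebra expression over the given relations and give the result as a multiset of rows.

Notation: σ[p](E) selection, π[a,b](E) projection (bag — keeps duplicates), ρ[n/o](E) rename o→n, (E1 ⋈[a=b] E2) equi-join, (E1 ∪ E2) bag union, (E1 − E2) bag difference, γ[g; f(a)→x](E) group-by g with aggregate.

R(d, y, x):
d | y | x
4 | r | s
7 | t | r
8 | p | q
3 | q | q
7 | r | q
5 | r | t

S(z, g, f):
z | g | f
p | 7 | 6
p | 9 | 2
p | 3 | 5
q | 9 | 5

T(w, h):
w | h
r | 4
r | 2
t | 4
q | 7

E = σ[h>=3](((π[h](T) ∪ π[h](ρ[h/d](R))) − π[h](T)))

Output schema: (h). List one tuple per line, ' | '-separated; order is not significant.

Subexpression sizes:
  T → 4
  π[h](T) → 4
  R → 6
  ρ[h/d](R) → 6
  π[h](ρ[h/d](R)) → 6
  (π[h](T) ∪ π[h](ρ[h/d](R))) → 10
  T → 4
  π[h](T) → 4
  ((π[h](T) ∪ π[h](ρ[h/d](R))) − π[h](T)) → 6
  σ[h>=3](((π[h](T) ∪ π[h](ρ[h/d](R))) − π[h](T))) → 6

== RESULT ==
h
3
4
5
7
7
8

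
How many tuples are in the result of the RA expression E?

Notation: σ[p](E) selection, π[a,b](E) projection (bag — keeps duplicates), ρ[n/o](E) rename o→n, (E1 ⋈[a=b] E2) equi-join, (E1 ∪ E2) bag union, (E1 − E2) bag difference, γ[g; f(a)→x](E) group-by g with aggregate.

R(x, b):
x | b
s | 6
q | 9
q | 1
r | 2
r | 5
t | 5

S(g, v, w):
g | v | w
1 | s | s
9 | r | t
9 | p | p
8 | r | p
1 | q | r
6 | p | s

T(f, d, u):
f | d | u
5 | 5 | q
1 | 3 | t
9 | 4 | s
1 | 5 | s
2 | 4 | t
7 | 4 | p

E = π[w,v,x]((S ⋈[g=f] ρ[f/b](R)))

Stepwise |·|:
  S → 6
  R → 6
  ρ[f/b](R) → 6
  (S ⋈[g=f] ρ[f/b](R)) → 5
  π[w,v,x]((S ⋈[g=f] ρ[f/b](R))) → 5

|E| = 5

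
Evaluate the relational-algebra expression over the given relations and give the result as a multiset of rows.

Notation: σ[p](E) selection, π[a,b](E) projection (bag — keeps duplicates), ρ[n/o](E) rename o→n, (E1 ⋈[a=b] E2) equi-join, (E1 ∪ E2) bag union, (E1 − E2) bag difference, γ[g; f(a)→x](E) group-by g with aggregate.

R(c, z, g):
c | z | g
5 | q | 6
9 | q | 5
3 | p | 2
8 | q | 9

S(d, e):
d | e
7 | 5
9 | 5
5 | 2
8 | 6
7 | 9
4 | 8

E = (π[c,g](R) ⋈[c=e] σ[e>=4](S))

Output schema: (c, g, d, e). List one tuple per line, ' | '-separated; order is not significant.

Subexpression sizes:
  R → 4
  π[c,g](R) → 4
  S → 6
  σ[e>=4](S) → 5
  (π[c,g](R) ⋈[c=e] σ[e>=4](S)) → 4

== RESULT ==
c | g | d | e
5 | 6 | 7 | 5
5 | 6 | 9 | 5
8 | 9 | 4 | 8
9 | 5 | 7 | 9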